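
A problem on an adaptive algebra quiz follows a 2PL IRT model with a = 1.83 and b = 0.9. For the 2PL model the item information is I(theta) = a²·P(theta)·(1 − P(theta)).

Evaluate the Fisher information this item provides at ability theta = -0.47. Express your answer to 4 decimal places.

0.2334

P = 1/(1+e^{2.5071}) = 0.0754
P(1−P) = 0.0754 × 0.9246 = 0.0697
I = a² × P(1−P) = 1.83² × 0.0697 = 0.23336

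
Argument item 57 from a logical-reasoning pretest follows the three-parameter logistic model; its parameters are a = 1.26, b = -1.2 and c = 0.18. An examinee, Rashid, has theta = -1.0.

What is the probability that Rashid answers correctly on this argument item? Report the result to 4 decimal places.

P(theta) = c + (1 − c) · 1 / (1 + exp(−a(theta − b)))
Exponent: 1.26 × (-1.0 − (-1.2)) = 0.2520
1/(1 + e^{-0.2520}) = 0.5627
P = 0.18 + 0.82 × 0.5627 = 0.6414

0.6414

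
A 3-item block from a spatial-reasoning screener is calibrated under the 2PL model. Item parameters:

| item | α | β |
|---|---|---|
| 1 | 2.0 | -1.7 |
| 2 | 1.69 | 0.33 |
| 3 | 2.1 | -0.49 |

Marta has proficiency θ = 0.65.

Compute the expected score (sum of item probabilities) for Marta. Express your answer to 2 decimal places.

P(θ) = 1 / (1 + exp(−α(θ − β)))
P_1 = 1/(1+e^{-4.7000}) = 0.9910
P_2 = 1/(1+e^{-0.5408}) = 0.6320
P_3 = 1/(1+e^{-2.3940}) = 0.9164
E[score] = 0.9910 + 0.6320 + 0.9164 = 2.5394

2.54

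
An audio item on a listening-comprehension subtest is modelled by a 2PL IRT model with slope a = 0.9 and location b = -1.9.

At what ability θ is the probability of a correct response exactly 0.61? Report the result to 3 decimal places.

P(θ) = 1 / (1 + exp(−a(θ − b)))
logit = ln(0.6100/0.3900) = 0.4473
θ = b + logit/(a) = -1.9 + 0.4473/0.9000 = -1.4030

-1.403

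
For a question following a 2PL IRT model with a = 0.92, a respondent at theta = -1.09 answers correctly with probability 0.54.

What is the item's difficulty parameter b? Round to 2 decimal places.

-1.26

P(theta) = 1 / (1 + exp(−a(theta − b)))
logit(0.54) = ln(0.54/0.46) = 0.1603
b = theta − logit/(a) = -1.09 − 0.1603/0.9200 = -1.2643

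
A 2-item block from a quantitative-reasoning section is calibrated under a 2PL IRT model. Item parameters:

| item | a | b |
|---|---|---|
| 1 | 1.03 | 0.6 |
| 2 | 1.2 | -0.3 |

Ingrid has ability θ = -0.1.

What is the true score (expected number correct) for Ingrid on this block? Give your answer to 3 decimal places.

P(θ) = 1 / (1 + exp(−a(θ − b)))
P_1 = 1/(1+e^{0.7210}) = 0.3272
P_2 = 1/(1+e^{-0.2400}) = 0.5597
E[score] = 0.3272 + 0.5597 = 0.8869

0.887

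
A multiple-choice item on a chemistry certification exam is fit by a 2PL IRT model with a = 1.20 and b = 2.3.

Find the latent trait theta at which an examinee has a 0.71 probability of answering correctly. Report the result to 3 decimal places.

3.046

P(theta) = 1 / (1 + exp(−a(theta − b)))
logit = ln(0.7100/0.2900) = 0.8954
theta = b + logit/(a) = 2.3 + 0.8954/1.2000 = 3.0462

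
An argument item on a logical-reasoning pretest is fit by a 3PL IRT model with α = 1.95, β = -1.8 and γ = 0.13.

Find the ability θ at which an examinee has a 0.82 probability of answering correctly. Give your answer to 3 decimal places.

P(θ) = γ + (1 − γ) · 1 / (1 + exp(−α(θ − β)))
Remove guessing floor: (0.82 − 0.13)/(1 − 0.13) = 0.7931
logit = ln(0.7931/0.2069) = 1.3437
θ = β + logit/(α) = -1.8 + 1.3437/1.9500 = -1.1109

-1.111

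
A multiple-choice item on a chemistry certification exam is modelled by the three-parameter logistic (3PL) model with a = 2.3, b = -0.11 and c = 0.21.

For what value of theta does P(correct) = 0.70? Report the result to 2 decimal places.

0.10

P(theta) = c + (1 − c) · 1 / (1 + exp(−a(theta − b)))
Remove guessing floor: (0.70 − 0.21)/(1 − 0.21) = 0.6203
logit = ln(0.6203/0.3797) = 0.4906
theta = b + logit/(a) = -0.11 + 0.4906/2.3000 = 0.1033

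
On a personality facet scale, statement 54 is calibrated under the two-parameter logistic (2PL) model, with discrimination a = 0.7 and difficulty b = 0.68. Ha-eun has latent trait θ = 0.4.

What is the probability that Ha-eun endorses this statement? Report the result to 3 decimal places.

0.451

P(θ) = 1 / (1 + exp(−a(θ − b)))
Exponent: 0.7 × (0.4 − 0.68) = -0.1960
1/(1 + e^{0.1960}) = 0.4512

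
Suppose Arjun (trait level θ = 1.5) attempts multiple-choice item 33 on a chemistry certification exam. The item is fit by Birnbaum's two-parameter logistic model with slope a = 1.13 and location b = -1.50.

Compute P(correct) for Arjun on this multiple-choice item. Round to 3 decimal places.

0.967

P(θ) = 1 / (1 + exp(−a(θ − b)))
Exponent: 1.13 × (1.5 − (-1.50)) = 3.3900
1/(1 + e^{-3.3900}) = 0.9674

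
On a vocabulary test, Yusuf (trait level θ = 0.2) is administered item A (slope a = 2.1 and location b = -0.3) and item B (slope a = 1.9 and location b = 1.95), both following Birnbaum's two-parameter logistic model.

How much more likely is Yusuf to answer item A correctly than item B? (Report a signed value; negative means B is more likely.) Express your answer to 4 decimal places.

P(θ) = 1 / (1 + exp(−a(θ − b)))
P_A = 0.7408
P_B = 0.0347
P_A − P_B = 0.7061

0.7061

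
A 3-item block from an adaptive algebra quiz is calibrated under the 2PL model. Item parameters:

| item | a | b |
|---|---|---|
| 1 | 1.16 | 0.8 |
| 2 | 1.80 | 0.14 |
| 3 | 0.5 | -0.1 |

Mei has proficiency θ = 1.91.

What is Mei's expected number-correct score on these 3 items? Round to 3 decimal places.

P(θ) = 1 / (1 + exp(−a(θ − b)))
P_1 = 1/(1+e^{-1.2876}) = 0.7837
P_2 = 1/(1+e^{-3.1860}) = 0.9603
P_3 = 1/(1+e^{-1.0050}) = 0.7320
E[score] = 0.7837 + 0.9603 + 0.7320 = 2.4761

2.476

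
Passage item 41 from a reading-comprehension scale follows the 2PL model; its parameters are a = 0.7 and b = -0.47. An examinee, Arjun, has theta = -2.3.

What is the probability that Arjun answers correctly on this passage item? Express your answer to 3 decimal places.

0.217

P(theta) = 1 / (1 + exp(−a(theta − b)))
Exponent: 0.7 × (-2.3 − (-0.47)) = -1.2810
1/(1 + e^{1.2810}) = 0.2174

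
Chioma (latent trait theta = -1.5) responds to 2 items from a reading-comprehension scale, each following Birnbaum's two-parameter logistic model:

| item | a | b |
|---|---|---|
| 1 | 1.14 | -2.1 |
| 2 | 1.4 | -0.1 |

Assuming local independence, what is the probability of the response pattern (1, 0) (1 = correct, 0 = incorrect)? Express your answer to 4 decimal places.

P(theta) = 1 / (1 + exp(−a(theta − b)))
P_1 = 1/(1+e^{-0.6840}) = 0.6646
P_2 = 1/(1+e^{1.9600}) = 0.1235
L = P_1 × (1−P_2) = 0.6646 × 0.8765 = 0.58257

0.5826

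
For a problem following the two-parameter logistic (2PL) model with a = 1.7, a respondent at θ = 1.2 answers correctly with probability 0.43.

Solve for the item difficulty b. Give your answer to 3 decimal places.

1.366

P(θ) = 1 / (1 + exp(−a(θ − b)))
logit(0.43) = ln(0.43/0.57) = -0.2819
b = θ − logit/(a) = 1.2 − (-0.2819)/1.7000 = 1.3658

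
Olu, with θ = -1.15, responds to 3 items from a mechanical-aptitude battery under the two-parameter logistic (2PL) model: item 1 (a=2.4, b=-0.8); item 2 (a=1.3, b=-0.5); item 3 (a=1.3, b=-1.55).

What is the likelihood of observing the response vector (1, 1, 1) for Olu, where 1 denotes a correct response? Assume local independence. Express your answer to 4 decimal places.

0.0568

P(θ) = 1 / (1 + exp(−a(θ − b)))
P_1 = 1/(1+e^{0.8400}) = 0.3015
P_2 = 1/(1+e^{0.8450}) = 0.3005
P_3 = 1/(1+e^{-0.5200}) = 0.6271
L = P_1 × P_2 × P_3 = 0.3015 × 0.3005 × 0.6271 = 0.05682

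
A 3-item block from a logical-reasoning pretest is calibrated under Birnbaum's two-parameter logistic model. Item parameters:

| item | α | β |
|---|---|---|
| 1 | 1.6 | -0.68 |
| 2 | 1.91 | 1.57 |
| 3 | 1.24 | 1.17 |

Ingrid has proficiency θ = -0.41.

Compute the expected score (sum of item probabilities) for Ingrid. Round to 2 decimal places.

0.75

P(θ) = 1 / (1 + exp(−α(θ − β)))
P_1 = 1/(1+e^{-0.4320}) = 0.6064
P_2 = 1/(1+e^{3.7818}) = 0.0223
P_3 = 1/(1+e^{1.9592}) = 0.1236
E[score] = 0.6064 + 0.0223 + 0.1236 = 0.7522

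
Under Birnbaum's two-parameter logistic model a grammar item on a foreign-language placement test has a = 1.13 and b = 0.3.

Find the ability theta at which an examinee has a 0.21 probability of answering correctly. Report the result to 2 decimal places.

P(theta) = 1 / (1 + exp(−a(theta − b)))
logit = ln(0.2100/0.7900) = -1.3249
theta = b + logit/(a) = 0.3 + (-1.3249)/1.1300 = -0.8725

-0.87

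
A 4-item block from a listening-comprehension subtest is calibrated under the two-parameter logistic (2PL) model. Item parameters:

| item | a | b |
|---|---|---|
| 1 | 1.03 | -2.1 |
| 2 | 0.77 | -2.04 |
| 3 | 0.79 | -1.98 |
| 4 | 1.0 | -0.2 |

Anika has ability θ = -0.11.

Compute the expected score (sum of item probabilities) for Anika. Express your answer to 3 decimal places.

3.038

P(θ) = 1 / (1 + exp(−a(θ − b)))
P_1 = 1/(1+e^{-2.0497}) = 0.8859
P_2 = 1/(1+e^{-1.4861}) = 0.8155
P_3 = 1/(1+e^{-1.4773}) = 0.8142
P_4 = 1/(1+e^{-0.0900}) = 0.5225
E[score] = 0.8859 + 0.8155 + 0.8142 + 0.5225 = 3.0381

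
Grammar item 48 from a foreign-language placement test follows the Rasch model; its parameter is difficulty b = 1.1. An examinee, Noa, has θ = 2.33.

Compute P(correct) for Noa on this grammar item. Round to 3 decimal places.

0.774

P(θ) = 1 / (1 + exp(−(θ − b)))
Exponent: (2.33 − 1.1) = 1.2300
1/(1 + e^{-1.2300}) = 0.7738
P = 0.7738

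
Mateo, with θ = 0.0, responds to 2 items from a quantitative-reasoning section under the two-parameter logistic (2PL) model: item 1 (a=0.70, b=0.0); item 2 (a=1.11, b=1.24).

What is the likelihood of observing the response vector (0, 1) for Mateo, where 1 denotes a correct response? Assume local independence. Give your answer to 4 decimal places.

0.1008

P(θ) = 1 / (1 + exp(−a(θ − b)))
P_1 = 1/(1+e^{0.0000}) = 0.5000
P_2 = 1/(1+e^{1.3764}) = 0.2016
L = (1−P_1) × P_2 = 0.5000 × 0.2016 = 0.10079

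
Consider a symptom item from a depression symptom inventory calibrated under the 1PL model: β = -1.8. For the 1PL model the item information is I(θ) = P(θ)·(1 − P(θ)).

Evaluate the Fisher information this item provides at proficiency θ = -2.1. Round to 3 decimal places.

P = 1/(1+e^{0.3000}) = 0.4256
P(1−P) = 0.4256 × 0.5744 = 0.2445
I = P(1−P) = 0.24446

0.244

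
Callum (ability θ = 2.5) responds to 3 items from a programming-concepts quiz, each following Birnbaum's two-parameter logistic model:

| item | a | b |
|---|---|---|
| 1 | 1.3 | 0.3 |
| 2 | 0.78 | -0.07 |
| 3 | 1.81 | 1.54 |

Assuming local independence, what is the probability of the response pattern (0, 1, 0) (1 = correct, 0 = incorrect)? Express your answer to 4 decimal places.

0.0071

P(θ) = 1 / (1 + exp(−a(θ − b)))
P_1 = 1/(1+e^{-2.8600}) = 0.9458
P_2 = 1/(1+e^{-2.0046}) = 0.8813
P_3 = 1/(1+e^{-1.7376}) = 0.8504
L = (1−P_1) × P_2 × (1−P_3) = 0.0542 × 0.8813 × 0.1496 = 0.00714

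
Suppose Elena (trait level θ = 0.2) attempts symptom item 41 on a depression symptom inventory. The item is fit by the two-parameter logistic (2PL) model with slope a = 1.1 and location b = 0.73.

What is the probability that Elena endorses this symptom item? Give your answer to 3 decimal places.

P(θ) = 1 / (1 + exp(−a(θ − b)))
Exponent: 1.1 × (0.2 − 0.73) = -0.5830
1/(1 + e^{0.5830}) = 0.3582

0.358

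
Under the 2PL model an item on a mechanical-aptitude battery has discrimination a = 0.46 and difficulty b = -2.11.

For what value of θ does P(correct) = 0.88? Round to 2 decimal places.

2.22

P(θ) = 1 / (1 + exp(−a(θ − b)))
logit = ln(0.8800/0.1200) = 1.9924
θ = b + logit/(a) = -2.11 + 1.9924/0.4600 = 2.2214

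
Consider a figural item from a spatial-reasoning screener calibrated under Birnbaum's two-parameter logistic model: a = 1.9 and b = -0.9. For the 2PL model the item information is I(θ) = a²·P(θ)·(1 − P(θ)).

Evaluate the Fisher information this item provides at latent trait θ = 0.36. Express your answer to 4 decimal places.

0.2767

P = 1/(1+e^{-2.3940}) = 0.9164
P(1−P) = 0.9164 × 0.0836 = 0.0766
I = a² × P(1−P) = 1.9² × 0.0766 = 0.27666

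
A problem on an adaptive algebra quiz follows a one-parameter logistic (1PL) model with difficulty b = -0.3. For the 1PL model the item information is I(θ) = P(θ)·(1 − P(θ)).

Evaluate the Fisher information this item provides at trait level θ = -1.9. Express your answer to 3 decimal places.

0.140

P = 1/(1+e^{1.6000}) = 0.1680
P(1−P) = 0.1680 × 0.8320 = 0.1398
I = P(1−P) = 0.13976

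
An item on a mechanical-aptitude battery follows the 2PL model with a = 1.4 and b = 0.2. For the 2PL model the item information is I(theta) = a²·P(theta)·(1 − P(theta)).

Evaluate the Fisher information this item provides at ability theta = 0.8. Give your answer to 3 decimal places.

0.413

P = 1/(1+e^{-0.8400}) = 0.6985
P(1−P) = 0.6985 × 0.3015 = 0.2106
I = a² × P(1−P) = 1.4² × 0.2106 = 0.41280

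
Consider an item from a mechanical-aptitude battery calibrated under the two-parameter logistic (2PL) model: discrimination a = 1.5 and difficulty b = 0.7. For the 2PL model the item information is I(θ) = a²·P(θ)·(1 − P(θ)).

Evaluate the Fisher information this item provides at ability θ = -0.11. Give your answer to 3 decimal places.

0.397

P = 1/(1+e^{1.2150}) = 0.2288
P(1−P) = 0.2288 × 0.7712 = 0.1765
I = a² × P(1−P) = 1.5² × 0.1765 = 0.39704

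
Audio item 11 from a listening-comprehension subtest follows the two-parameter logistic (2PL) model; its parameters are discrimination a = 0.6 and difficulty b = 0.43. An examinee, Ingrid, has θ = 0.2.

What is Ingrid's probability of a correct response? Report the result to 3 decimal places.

P(θ) = 1 / (1 + exp(−a(θ − b)))
Exponent: 0.6 × (0.2 − 0.43) = -0.1380
1/(1 + e^{0.1380}) = 0.4656

0.466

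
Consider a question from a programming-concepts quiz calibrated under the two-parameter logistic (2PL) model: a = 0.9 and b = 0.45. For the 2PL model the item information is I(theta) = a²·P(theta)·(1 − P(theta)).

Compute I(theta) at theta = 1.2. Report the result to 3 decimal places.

P = 1/(1+e^{-0.6750}) = 0.6626
P(1−P) = 0.6626 × 0.3374 = 0.2236
I = a² × P(1−P) = 0.9² × 0.2236 = 0.18108

0.181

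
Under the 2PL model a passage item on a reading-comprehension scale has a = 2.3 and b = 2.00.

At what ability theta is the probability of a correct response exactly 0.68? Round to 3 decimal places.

2.328

P(theta) = 1 / (1 + exp(−a(theta − b)))
logit = ln(0.6800/0.3200) = 0.7538
theta = b + logit/(a) = 2.00 + 0.7538/2.3000 = 2.3277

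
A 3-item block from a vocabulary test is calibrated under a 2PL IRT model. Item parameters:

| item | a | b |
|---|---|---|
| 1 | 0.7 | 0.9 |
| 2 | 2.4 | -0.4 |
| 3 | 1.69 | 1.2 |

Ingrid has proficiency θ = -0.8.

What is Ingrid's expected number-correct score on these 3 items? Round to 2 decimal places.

P(θ) = 1 / (1 + exp(−a(θ − b)))
P_1 = 1/(1+e^{1.1900}) = 0.2333
P_2 = 1/(1+e^{0.9600}) = 0.2769
P_3 = 1/(1+e^{3.3800}) = 0.0329
E[score] = 0.2333 + 0.2769 + 0.0329 = 0.5431

0.54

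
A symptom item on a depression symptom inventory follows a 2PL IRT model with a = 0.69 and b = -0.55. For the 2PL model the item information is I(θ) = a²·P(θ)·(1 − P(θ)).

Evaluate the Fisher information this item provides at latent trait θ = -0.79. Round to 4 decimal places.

P = 1/(1+e^{0.1656}) = 0.4587
P(1−P) = 0.4587 × 0.5413 = 0.2483
I = a² × P(1−P) = 0.69² × 0.2483 = 0.11821

0.1182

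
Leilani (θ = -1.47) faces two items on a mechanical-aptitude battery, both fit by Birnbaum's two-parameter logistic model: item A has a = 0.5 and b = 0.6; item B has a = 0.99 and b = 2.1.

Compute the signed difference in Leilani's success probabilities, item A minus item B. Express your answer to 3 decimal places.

P(θ) = 1 / (1 + exp(−a(θ − b)))
P_A = 0.2621
P_B = 0.0284
P_A − P_B = 0.2338

0.234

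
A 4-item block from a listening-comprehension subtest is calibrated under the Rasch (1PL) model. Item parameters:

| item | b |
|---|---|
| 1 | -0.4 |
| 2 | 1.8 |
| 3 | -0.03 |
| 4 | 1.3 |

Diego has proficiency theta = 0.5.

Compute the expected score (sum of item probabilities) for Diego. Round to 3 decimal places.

1.865

P(theta) = 1 / (1 + exp(−(theta − b)))
P_1 = 1/(1+e^{-0.9000}) = 0.7109
P_2 = 1/(1+e^{1.3000}) = 0.2142
P_3 = 1/(1+e^{-0.5300}) = 0.6295
P_4 = 1/(1+e^{0.8000}) = 0.3100
E[score] = 0.7109 + 0.2142 + 0.6295 + 0.3100 = 1.8646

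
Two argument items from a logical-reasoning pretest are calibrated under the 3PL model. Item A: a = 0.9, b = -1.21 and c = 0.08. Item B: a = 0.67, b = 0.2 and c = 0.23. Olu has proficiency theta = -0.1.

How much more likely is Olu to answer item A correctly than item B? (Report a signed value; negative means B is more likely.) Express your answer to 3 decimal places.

P(theta) = c + (1 − c) · 1 / (1 + exp(−a(theta − b)))
P_A = 0.7524
P_B = 0.5764
P_A − P_B = 0.1760

0.176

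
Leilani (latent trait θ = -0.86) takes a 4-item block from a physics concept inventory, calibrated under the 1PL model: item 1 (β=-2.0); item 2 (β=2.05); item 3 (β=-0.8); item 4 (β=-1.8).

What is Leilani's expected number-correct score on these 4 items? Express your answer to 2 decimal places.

2.01

P(θ) = 1 / (1 + exp(−(θ − β)))
P_1 = 1/(1+e^{-1.1400}) = 0.7577
P_2 = 1/(1+e^{2.9100}) = 0.0517
P_3 = 1/(1+e^{0.0600}) = 0.4850
P_4 = 1/(1+e^{-0.9400}) = 0.7191
E[score] = 0.7577 + 0.0517 + 0.4850 + 0.7191 = 2.0134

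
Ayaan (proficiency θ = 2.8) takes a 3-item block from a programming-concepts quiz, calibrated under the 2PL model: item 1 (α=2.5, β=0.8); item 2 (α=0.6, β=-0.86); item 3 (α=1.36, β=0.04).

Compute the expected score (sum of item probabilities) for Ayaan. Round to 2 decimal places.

P(θ) = 1 / (1 + exp(−α(θ − β)))
P_1 = 1/(1+e^{-5.0000}) = 0.9933
P_2 = 1/(1+e^{-2.1960}) = 0.8999
P_3 = 1/(1+e^{-3.7536}) = 0.9771
E[score] = 0.9933 + 0.8999 + 0.9771 = 2.8703

2.87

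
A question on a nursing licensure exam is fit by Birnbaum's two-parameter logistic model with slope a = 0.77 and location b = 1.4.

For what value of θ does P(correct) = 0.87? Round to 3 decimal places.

P(θ) = 1 / (1 + exp(−a(θ − b)))
logit = ln(0.8700/0.1300) = 1.9010
θ = b + logit/(a) = 1.4 + 1.9010/0.7700 = 3.8688

3.869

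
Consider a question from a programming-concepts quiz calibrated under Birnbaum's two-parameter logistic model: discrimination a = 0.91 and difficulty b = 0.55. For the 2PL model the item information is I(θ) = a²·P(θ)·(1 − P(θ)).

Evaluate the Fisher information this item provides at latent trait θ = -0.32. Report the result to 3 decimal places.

P = 1/(1+e^{0.7917}) = 0.3118
P(1−P) = 0.3118 × 0.6882 = 0.2146
I = a² × P(1−P) = 0.91² × 0.2146 = 0.17770

0.178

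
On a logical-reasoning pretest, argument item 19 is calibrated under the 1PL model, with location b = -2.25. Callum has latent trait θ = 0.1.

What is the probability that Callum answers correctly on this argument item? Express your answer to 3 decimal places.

P(θ) = 1 / (1 + exp(−(θ − b)))
Exponent: (0.1 − (-2.25)) = 2.3500
1/(1 + e^{-2.3500}) = 0.9129
P = 0.9129

0.913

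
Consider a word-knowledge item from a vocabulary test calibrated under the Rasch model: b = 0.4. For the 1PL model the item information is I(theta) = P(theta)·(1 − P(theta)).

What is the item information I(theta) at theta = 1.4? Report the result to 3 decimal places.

P = 1/(1+e^{-1.0000}) = 0.7311
P(1−P) = 0.7311 × 0.2689 = 0.1966
I = P(1−P) = 0.19661

0.197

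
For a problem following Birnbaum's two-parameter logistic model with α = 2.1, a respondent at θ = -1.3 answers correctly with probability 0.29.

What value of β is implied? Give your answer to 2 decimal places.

-0.87

P(θ) = 1 / (1 + exp(−α(θ − β)))
logit(0.29) = ln(0.29/0.71) = -0.8954
β = θ − logit/(α) = -1.3 − (-0.8954)/2.1000 = -0.8736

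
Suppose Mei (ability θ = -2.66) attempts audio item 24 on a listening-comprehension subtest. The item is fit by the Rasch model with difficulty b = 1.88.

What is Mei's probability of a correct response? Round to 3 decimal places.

0.011

P(θ) = 1 / (1 + exp(−(θ − b)))
Exponent: (-2.66 − 1.88) = -4.5400
1/(1 + e^{4.5400}) = 0.0106
P = 0.0106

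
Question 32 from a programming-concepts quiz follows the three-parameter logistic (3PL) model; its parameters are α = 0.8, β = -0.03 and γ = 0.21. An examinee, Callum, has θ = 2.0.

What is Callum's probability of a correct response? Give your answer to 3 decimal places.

P(θ) = γ + (1 − γ) · 1 / (1 + exp(−α(θ − β)))
Exponent: 0.8 × (2.0 − (-0.03)) = 1.6240
1/(1 + e^{-1.6240}) = 0.8353
P = 0.21 + 0.79 × 0.8353 = 0.8699

0.870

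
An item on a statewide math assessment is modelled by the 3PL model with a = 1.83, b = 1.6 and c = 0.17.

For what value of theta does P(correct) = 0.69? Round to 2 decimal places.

P(theta) = c + (1 − c) · 1 / (1 + exp(−a(theta − b)))
Remove guessing floor: (0.69 − 0.17)/(1 − 0.17) = 0.6265
logit = ln(0.6265/0.3735) = 0.5173
theta = b + logit/(a) = 1.6 + 0.5173/1.8300 = 1.8827

1.88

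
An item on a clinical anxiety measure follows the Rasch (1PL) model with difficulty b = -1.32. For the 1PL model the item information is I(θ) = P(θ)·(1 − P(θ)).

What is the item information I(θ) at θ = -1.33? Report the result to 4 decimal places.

P = 1/(1+e^{0.0100}) = 0.4975
P(1−P) = 0.4975 × 0.5025 = 0.2500
I = P(1−P) = 0.24999

0.2500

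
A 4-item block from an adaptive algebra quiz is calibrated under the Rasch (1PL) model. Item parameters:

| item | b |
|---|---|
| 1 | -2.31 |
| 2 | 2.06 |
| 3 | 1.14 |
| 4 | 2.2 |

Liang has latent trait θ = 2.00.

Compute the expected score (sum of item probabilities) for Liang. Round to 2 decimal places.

P(θ) = 1 / (1 + exp(−(θ − b)))
P_1 = 1/(1+e^{-4.3100}) = 0.9867
P_2 = 1/(1+e^{0.0600}) = 0.4850
P_3 = 1/(1+e^{-0.8600}) = 0.7027
P_4 = 1/(1+e^{0.2000}) = 0.4502
E[score] = 0.9867 + 0.4850 + 0.7027 + 0.4502 = 2.6246

2.62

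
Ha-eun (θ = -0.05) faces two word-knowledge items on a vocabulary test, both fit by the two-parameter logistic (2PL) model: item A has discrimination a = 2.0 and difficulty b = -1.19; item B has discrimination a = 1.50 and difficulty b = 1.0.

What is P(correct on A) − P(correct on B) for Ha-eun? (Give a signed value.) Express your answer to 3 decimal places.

P(θ) = 1 / (1 + exp(−a(θ − b)))
P_A = 0.9072
P_B = 0.1715
P_A − P_B = 0.7357

0.736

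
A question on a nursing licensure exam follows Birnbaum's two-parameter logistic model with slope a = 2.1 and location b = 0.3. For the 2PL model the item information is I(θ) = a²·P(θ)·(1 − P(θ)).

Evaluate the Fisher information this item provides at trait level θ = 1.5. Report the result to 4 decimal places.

P = 1/(1+e^{-2.5200}) = 0.9255
P(1−P) = 0.9255 × 0.0745 = 0.0689
I = a² × P(1−P) = 2.1² × 0.0689 = 0.30395

0.3039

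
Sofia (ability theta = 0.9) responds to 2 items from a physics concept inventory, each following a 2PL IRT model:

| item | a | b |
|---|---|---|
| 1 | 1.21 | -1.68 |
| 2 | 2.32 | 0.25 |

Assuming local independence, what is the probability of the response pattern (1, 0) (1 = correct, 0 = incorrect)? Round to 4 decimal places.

0.1736

P(theta) = 1 / (1 + exp(−a(theta − b)))
P_1 = 1/(1+e^{-3.1218}) = 0.9578
P_2 = 1/(1+e^{-1.5080}) = 0.8188
L = P_1 × (1−P_2) = 0.9578 × 0.1812 = 0.17358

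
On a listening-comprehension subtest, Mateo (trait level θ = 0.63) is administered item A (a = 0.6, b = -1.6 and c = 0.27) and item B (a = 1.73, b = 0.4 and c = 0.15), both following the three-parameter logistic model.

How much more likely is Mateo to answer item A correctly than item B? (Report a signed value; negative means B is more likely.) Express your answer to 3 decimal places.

0.190

P(θ) = c + (1 − c) · 1 / (1 + exp(−a(θ − b)))
P_A = 0.8483
P_B = 0.6585
P_A − P_B = 0.1898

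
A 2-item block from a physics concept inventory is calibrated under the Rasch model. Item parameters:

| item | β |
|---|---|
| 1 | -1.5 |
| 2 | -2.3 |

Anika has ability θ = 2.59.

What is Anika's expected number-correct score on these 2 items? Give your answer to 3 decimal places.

P(θ) = 1 / (1 + exp(−(θ − β)))
P_1 = 1/(1+e^{-4.0900}) = 0.9835
P_2 = 1/(1+e^{-4.8900}) = 0.9925
E[score] = 0.9835 + 0.9925 = 1.9761

1.976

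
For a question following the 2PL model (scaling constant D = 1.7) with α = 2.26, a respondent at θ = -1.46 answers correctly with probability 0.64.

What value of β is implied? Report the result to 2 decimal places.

-1.61

P(θ) = 1 / (1 + exp(−D·α(θ − β)))
logit(0.64) = ln(0.64/0.36) = 0.5754
β = θ − logit/(1.7·α) = -1.46 − 0.5754/3.8420 = -1.6098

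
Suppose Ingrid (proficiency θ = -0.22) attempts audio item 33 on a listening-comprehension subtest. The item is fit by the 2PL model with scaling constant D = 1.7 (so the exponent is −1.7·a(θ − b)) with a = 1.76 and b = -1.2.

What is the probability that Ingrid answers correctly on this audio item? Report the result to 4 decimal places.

P(θ) = 1 / (1 + exp(−D·a(θ − b)))
Exponent: 1.7 × 1.76 × (-0.22 − (-1.2)) = 2.9322
1/(1 + e^{-2.9322}) = 0.9494
P = 0.9494

0.9494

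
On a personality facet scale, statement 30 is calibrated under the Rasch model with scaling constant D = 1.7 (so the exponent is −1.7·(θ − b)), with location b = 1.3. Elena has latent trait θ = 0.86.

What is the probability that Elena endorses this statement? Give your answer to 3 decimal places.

0.321

P(θ) = 1 / (1 + exp(−D·(θ − b)))
Exponent: 1.7 × (0.86 − 1.3) = -0.7480
1/(1 + e^{0.7480}) = 0.3213
P = 0.3213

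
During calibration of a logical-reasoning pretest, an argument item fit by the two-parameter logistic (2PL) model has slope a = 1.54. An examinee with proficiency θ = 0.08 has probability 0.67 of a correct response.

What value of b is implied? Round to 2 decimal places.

P(θ) = 1 / (1 + exp(−a(θ − b)))
logit(0.67) = ln(0.67/0.33) = 0.7082
b = θ − logit/(a) = 0.08 − 0.7082/1.5400 = -0.3799

-0.38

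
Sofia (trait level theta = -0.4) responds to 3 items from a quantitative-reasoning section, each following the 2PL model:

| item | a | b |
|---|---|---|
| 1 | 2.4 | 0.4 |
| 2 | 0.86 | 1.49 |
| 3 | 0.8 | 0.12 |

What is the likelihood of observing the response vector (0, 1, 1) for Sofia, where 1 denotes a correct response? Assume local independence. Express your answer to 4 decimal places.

P(theta) = 1 / (1 + exp(−a(theta − b)))
P_1 = 1/(1+e^{1.9200}) = 0.1279
P_2 = 1/(1+e^{1.6254}) = 0.1645
P_3 = 1/(1+e^{0.4160}) = 0.3975
L = (1−P_1) × P_2 × P_3 = 0.8721 × 0.1645 × 0.3975 = 0.05701

0.0570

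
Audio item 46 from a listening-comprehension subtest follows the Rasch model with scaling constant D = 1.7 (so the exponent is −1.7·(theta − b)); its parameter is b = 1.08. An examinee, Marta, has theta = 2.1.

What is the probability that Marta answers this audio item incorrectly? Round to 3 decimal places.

0.150

P(theta) = 1 / (1 + exp(−D·(theta − b)))
Exponent: 1.7 × (2.1 − 1.08) = 1.7340
1/(1 + e^{-1.7340}) = 0.8499
P = 0.8499
P(incorrect) = 1 − 0.8499 = 0.1501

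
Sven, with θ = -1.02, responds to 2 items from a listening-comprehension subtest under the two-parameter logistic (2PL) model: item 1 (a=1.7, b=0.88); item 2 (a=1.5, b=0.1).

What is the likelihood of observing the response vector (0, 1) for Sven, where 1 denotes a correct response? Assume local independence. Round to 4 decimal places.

P(θ) = 1 / (1 + exp(−a(θ − b)))
P_1 = 1/(1+e^{3.2300}) = 0.0381
P_2 = 1/(1+e^{1.6800}) = 0.1571
L = (1−P_1) × P_2 = 0.9619 × 0.1571 = 0.15112

0.1511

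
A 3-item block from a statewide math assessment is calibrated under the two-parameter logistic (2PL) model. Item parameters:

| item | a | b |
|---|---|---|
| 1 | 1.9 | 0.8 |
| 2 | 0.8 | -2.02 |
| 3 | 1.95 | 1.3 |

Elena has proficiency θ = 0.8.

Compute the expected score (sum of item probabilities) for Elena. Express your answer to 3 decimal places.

1.679

P(θ) = 1 / (1 + exp(−a(θ − b)))
P_1 = 1/(1+e^{0.0000}) = 0.5000
P_2 = 1/(1+e^{-2.2560}) = 0.9052
P_3 = 1/(1+e^{0.9750}) = 0.2739
E[score] = 0.5000 + 0.9052 + 0.2739 = 1.6791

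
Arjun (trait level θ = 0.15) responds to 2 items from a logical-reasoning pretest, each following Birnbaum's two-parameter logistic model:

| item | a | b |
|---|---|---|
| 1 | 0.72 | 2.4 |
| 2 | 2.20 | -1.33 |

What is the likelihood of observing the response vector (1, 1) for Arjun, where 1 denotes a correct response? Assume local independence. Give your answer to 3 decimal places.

P(θ) = 1 / (1 + exp(−a(θ − b)))
P_1 = 1/(1+e^{1.6200}) = 0.1652
P_2 = 1/(1+e^{-3.2560}) = 0.9629
L = P_1 × P_2 = 0.1652 × 0.9629 = 0.15907

0.159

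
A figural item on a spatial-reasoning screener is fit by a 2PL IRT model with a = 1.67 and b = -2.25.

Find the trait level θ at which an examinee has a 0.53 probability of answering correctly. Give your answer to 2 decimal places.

P(θ) = 1 / (1 + exp(−a(θ − b)))
logit = ln(0.5300/0.4700) = 0.1201
θ = b + logit/(a) = -2.25 + 0.1201/1.6700 = -2.1781

-2.18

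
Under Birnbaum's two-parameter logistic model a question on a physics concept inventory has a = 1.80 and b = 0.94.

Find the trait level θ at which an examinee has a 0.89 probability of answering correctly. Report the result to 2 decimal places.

2.10

P(θ) = 1 / (1 + exp(−a(θ − b)))
logit = ln(0.8900/0.1100) = 2.0907
θ = b + logit/(a) = 0.94 + 2.0907/1.8000 = 2.1015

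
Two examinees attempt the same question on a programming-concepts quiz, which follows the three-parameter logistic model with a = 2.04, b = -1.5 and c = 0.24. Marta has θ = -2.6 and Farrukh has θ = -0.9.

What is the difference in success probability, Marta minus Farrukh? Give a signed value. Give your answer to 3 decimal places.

-0.514

P(θ) = c + (1 − c) · 1 / (1 + exp(−a(θ − b)))
P(Marta) = 0.3129  [exponent -2.2440]
P(Farrukh) = 0.8273  [exponent 1.2240]
Difference = 0.3129 − 0.8273 = -0.5144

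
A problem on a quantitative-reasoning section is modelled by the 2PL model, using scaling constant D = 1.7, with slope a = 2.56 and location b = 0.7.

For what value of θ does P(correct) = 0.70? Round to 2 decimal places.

P(θ) = 1 / (1 + exp(−D·a(θ − b)))
logit = ln(0.7000/0.3000) = 0.8473
θ = b + logit/(1.7·a) = 0.7 + 0.8473/4.3520 = 0.8947

0.89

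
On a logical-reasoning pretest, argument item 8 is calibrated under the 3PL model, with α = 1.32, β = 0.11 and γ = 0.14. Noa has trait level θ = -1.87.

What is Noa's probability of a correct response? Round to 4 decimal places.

0.1987

P(θ) = γ + (1 − γ) · 1 / (1 + exp(−α(θ − β)))
Exponent: 1.32 × (-1.87 − 0.11) = -2.6136
1/(1 + e^{2.6136}) = 0.0683
P = 0.14 + 0.86 × 0.0683 = 0.1987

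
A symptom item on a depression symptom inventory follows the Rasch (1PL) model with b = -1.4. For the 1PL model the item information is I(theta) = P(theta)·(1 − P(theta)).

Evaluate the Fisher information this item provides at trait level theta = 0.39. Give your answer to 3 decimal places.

0.123

P = 1/(1+e^{-1.7900}) = 0.8569
P(1−P) = 0.8569 × 0.1431 = 0.1226
I = P(1−P) = 0.12260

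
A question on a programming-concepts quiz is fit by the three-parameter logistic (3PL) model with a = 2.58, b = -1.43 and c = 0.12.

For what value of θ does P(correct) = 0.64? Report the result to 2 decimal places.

-1.29

P(θ) = c + (1 − c) · 1 / (1 + exp(−a(θ − b)))
Remove guessing floor: (0.64 − 0.12)/(1 − 0.12) = 0.5909
logit = ln(0.5909/0.4091) = 0.3677
θ = b + logit/(a) = -1.43 + 0.3677/2.5800 = -1.2875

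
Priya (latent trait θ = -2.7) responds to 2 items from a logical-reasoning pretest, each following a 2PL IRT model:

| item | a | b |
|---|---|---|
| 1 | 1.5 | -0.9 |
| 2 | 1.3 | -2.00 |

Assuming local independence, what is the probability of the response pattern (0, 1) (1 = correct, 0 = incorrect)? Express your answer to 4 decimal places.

0.2689

P(θ) = 1 / (1 + exp(−a(θ − b)))
P_1 = 1/(1+e^{2.7000}) = 0.0630
P_2 = 1/(1+e^{0.9100}) = 0.2870
L = (1−P_1) × P_2 = 0.9370 × 0.2870 = 0.26893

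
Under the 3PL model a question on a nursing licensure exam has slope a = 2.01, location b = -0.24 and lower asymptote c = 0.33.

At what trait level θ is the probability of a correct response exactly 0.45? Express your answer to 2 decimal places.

P(θ) = c + (1 − c) · 1 / (1 + exp(−a(θ − b)))
Remove guessing floor: (0.45 − 0.33)/(1 − 0.33) = 0.1791
logit = ln(0.1791/0.8209) = -1.5224
θ = b + logit/(a) = -0.24 + (-1.5224)/2.0100 = -0.9974

-1.00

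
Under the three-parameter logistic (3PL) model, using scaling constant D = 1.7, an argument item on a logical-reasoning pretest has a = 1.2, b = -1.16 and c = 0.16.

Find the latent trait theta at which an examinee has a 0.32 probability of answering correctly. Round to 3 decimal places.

-1.869

P(theta) = c + (1 − c) · 1 / (1 + exp(−D·a(theta − b)))
Remove guessing floor: (0.32 − 0.16)/(1 − 0.16) = 0.1905
logit = ln(0.1905/0.8095) = -1.4469
theta = b + logit/(1.7·a) = -1.16 + (-1.4469)/2.0400 = -1.8693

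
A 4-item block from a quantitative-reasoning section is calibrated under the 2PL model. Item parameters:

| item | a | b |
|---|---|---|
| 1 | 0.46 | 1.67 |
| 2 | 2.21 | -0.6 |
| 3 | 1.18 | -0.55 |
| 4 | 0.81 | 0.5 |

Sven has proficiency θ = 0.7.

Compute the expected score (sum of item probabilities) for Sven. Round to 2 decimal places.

2.69

P(θ) = 1 / (1 + exp(−a(θ − b)))
P_1 = 1/(1+e^{0.4462}) = 0.3903
P_2 = 1/(1+e^{-2.8730}) = 0.9465
P_3 = 1/(1+e^{-1.4750}) = 0.8138
P_4 = 1/(1+e^{-0.1620}) = 0.5404
E[score] = 0.3903 + 0.9465 + 0.8138 + 0.5404 = 2.6910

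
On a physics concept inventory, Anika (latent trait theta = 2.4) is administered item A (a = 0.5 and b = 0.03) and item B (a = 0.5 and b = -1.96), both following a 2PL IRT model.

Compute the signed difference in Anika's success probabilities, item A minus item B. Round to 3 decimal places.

P(theta) = 1 / (1 + exp(−a(theta − b)))
P_A = 0.7658
P_B = 0.8984
P_A − P_B = -0.1326

-0.133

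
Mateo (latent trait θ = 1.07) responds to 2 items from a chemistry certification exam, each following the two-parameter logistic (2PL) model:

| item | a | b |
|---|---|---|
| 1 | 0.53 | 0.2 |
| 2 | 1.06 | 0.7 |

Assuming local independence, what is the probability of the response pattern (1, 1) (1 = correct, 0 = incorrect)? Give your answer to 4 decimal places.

P(θ) = 1 / (1 + exp(−a(θ − b)))
P_1 = 1/(1+e^{-0.4611}) = 0.6133
P_2 = 1/(1+e^{-0.3922}) = 0.5968
L = P_1 × P_2 = 0.6133 × 0.5968 = 0.36601

0.3660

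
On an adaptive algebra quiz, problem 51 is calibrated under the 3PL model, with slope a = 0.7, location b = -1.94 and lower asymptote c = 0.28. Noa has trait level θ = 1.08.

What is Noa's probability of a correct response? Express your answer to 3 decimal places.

0.922

P(θ) = c + (1 − c) · 1 / (1 + exp(−a(θ − b)))
Exponent: 0.7 × (1.08 − (-1.94)) = 2.1140
1/(1 + e^{-2.1140}) = 0.8923
P = 0.28 + 0.72 × 0.8923 = 0.9224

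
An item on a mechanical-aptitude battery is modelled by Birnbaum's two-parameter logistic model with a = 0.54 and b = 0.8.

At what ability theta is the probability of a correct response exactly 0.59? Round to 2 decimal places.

P(theta) = 1 / (1 + exp(−a(theta − b)))
logit = ln(0.5900/0.4100) = 0.3640
theta = b + logit/(a) = 0.8 + 0.3640/0.5400 = 1.4740

1.47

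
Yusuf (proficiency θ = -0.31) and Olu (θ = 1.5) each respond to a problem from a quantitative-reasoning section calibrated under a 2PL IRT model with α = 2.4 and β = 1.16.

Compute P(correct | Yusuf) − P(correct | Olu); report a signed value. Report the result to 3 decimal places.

P(θ) = 1 / (1 + exp(−α(θ − β)))
P(Yusuf) = 0.0285  [exponent -3.5280]
P(Olu) = 0.6934  [exponent 0.8160]
Difference = 0.0285 − 0.6934 = -0.6649

-0.665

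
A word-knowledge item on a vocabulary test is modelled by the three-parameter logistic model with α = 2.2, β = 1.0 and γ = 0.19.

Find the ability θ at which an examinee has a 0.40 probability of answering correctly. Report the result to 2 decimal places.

P(θ) = γ + (1 − γ) · 1 / (1 + exp(−α(θ − β)))
Remove guessing floor: (0.40 − 0.19)/(1 − 0.19) = 0.2593
logit = ln(0.2593/0.7407) = -1.0498
θ = β + logit/(α) = 1.0 + (-1.0498)/2.2000 = 0.5228

0.52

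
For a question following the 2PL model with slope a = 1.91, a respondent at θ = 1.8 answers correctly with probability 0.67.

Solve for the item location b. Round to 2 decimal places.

P(θ) = 1 / (1 + exp(−a(θ − b)))
logit(0.67) = ln(0.67/0.33) = 0.7082
b = θ − logit/(a) = 1.8 − 0.7082/1.9100 = 1.4292

1.43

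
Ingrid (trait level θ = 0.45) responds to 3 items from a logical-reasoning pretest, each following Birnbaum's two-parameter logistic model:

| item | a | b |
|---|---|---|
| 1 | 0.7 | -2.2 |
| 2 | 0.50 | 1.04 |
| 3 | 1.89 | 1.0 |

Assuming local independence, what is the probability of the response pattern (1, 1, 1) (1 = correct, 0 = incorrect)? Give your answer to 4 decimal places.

0.0964

P(θ) = 1 / (1 + exp(−a(θ − b)))
P_1 = 1/(1+e^{-1.8550}) = 0.8647
P_2 = 1/(1+e^{0.2950}) = 0.4268
P_3 = 1/(1+e^{1.0395}) = 0.2612
L = P_1 × P_2 × P_3 = 0.8647 × 0.4268 × 0.2612 = 0.09641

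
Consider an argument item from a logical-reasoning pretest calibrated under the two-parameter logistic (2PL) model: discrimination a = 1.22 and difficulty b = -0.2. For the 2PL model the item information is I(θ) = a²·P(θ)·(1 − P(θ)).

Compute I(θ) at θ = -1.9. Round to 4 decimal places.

0.1476

P = 1/(1+e^{2.0740}) = 0.1116
P(1−P) = 0.1116 × 0.8884 = 0.0992
I = a² × P(1−P) = 1.22² × 0.0992 = 0.14763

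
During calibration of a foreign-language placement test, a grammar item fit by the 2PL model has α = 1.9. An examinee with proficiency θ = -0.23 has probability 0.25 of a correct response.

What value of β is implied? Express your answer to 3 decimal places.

0.348

P(θ) = 1 / (1 + exp(−α(θ − β)))
logit(0.25) = ln(0.25/0.75) = -1.0986
β = θ − logit/(α) = -0.23 − (-1.0986)/1.9000 = 0.3482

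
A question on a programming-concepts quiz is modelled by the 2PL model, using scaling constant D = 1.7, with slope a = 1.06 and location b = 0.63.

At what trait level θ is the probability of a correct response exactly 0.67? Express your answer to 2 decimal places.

1.02

P(θ) = 1 / (1 + exp(−D·a(θ − b)))
logit = ln(0.6700/0.3300) = 0.7082
θ = b + logit/(1.7·a) = 0.63 + 0.7082/1.8020 = 1.0230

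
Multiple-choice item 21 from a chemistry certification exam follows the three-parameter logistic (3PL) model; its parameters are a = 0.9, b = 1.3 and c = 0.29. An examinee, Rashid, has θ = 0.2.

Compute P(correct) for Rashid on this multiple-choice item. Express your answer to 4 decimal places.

P(θ) = c + (1 − c) · 1 / (1 + exp(−a(θ − b)))
Exponent: 0.9 × (0.2 − 1.3) = -0.9900
1/(1 + e^{0.9900}) = 0.2709
P = 0.29 + 0.71 × 0.2709 = 0.4823

0.4823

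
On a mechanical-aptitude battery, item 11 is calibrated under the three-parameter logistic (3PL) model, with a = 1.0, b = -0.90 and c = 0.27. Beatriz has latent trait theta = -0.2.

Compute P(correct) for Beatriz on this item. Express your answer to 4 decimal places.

P(theta) = c + (1 − c) · 1 / (1 + exp(−a(theta − b)))
Exponent: 1.0 × (-0.2 − (-0.90)) = 0.7000
1/(1 + e^{-0.7000}) = 0.6682
P = 0.27 + 0.73 × 0.6682 = 0.7578

0.7578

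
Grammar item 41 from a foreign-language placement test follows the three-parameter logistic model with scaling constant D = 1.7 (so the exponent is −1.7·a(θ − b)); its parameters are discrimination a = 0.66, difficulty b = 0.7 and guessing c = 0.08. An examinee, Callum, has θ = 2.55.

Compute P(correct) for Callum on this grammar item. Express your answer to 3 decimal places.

P(θ) = c + (1 − c) · 1 / (1 + exp(−D·a(θ − b)))
Exponent: 1.7 × 0.66 × (2.55 − 0.7) = 2.0757
1/(1 + e^{-2.0757}) = 0.8885
P = 0.08 + 0.92 × 0.8885 = 0.8974

0.897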